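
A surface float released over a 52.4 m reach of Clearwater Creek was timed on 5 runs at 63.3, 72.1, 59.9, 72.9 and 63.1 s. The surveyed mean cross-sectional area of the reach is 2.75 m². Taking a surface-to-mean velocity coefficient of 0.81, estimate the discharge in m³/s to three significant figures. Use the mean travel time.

t̄ = (63.3 + 72.1 + 59.9 + 72.9 + 63.1) / 5 = 66.26 s
v_surface = L / t̄ = 52.4 / 66.26 = 0.7908 m/s
v_mean = 0.81 × 0.7908 = 0.6406 m/s
Q = A × v_mean = 2.75 × 0.6406 = 1.762 m³/s

1.76 m³/s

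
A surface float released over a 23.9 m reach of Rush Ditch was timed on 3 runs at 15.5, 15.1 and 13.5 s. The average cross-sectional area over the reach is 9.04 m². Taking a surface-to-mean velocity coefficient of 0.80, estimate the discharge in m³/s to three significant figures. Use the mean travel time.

11.8 m³/s

t̄ = (15.5 + 15.1 + 13.5) / 3 = 14.7 s
v_surface = L / t̄ = 23.9 / 14.7 = 1.626 m/s
v_mean = 0.80 × 1.626 = 1.301 m/s
Q = A × v_mean = 9.04 × 1.301 = 11.76 m³/s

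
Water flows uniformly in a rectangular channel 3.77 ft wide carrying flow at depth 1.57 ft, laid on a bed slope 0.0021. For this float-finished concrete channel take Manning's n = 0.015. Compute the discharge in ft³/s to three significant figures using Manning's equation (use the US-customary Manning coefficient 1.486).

A = b·y = 3.77 × 1.57 = 5.919 ft²
P = b + 2y = 3.77 + 2×1.57 = 6.910 ft
R = A/P = 5.919/6.910 = 0.8566 ft
Q = (1.486/n)·A·R^(2/3)·S^(1/2) = (1.486/0.015) × 5.919 × 0.8566^(2/3) × 0.0021^(1/2) = 24.24 ft³/s

24.2 ft³/s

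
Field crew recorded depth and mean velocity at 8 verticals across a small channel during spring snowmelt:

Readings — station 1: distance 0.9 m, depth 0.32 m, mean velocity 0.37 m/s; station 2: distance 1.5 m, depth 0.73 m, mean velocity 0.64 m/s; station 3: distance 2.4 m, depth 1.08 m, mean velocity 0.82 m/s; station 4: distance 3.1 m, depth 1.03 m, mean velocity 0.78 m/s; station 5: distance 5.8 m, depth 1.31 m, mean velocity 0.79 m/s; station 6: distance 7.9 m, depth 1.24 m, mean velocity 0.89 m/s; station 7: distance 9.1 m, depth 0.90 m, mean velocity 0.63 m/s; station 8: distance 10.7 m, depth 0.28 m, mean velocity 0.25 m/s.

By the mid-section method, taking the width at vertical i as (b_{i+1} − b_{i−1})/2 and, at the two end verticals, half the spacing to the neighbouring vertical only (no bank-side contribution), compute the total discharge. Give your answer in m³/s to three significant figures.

7.61 m³/s

w_1 = (1.5 − 0.9)/2 = 0.3 m; q_1 = 0.37 × 0.32 × 0.3 = 0.03552 m³/s
w_2 = (2.4 − 0.9)/2 = 0.75 m; q_2 = 0.64 × 0.73 × 0.75 = 0.3504 m³/s
w_3 = (3.1 − 1.5)/2 = 0.8 m; q_3 = 0.82 × 1.08 × 0.8 = 0.7085 m³/s
w_4 = (5.8 − 2.4)/2 = 1.7 m; q_4 = 0.78 × 1.03 × 1.7 = 1.366 m³/s
w_5 = (7.9 − 3.1)/2 = 2.4 m; q_5 = 0.79 × 1.31 × 2.4 = 2.484 m³/s
w_6 = (9.1 − 5.8)/2 = 1.65 m; q_6 = 0.89 × 1.24 × 1.65 = 1.821 m³/s
w_7 = (10.7 − 7.9)/2 = 1.4 m; q_7 = 0.63 × 0.90 × 1.4 = 0.7938 m³/s
w_8 = (10.7 − 9.1)/2 = 0.8 m; q_8 = 0.25 × 0.28 × 0.8 = 0.05600 m³/s
Q = Σ qᵢ = 7.615 m³/s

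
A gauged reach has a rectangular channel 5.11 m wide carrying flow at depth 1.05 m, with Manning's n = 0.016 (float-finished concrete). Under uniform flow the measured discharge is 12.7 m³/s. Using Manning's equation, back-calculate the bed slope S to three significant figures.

0.00213

A = b·y = 5.11 × 1.05 = 5.366 m²
P = b + 2y = 5.11 + 2×1.05 = 7.210 m
R = A/P = 5.366/7.210 = 0.7442 m
S = (Q·n / (1·A·R^(2/3)))² = (12.7×0.016 / (1×5.366×0.8212))² = 0.002127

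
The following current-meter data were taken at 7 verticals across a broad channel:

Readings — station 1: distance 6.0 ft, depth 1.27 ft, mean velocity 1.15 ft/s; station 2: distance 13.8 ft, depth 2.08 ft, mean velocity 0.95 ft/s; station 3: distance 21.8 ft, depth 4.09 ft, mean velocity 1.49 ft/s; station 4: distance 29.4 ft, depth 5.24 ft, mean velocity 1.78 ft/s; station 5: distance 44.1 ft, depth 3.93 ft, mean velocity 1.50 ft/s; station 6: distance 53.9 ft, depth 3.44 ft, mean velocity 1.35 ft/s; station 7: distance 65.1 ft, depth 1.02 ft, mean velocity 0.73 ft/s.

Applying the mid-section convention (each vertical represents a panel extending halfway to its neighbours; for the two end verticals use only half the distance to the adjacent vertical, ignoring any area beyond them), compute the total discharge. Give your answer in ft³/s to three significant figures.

w_1 = (13.8 − 6.0)/2 = 3.9 ft; q_1 = 1.15 × 1.27 × 3.9 = 5.696 ft³/s
w_2 = (21.8 − 6.0)/2 = 7.9 ft; q_2 = 0.95 × 2.08 × 7.9 = 15.61 ft³/s
w_3 = (29.4 − 13.8)/2 = 7.8 ft; q_3 = 1.49 × 4.09 × 7.8 = 47.53 ft³/s
w_4 = (44.1 − 21.8)/2 = 11.15 ft; q_4 = 1.78 × 5.24 × 11.15 = 104.0 ft³/s
w_5 = (53.9 − 29.4)/2 = 12.25 ft; q_5 = 1.50 × 3.93 × 12.25 = 72.21 ft³/s
w_6 = (65.1 − 44.1)/2 = 10.5 ft; q_6 = 1.35 × 3.44 × 10.5 = 48.76 ft³/s
w_7 = (65.1 − 53.9)/2 = 5.6 ft; q_7 = 0.73 × 1.02 × 5.6 = 4.170 ft³/s
Q = Σ qᵢ = 298.0 ft³/s

298 ft³/s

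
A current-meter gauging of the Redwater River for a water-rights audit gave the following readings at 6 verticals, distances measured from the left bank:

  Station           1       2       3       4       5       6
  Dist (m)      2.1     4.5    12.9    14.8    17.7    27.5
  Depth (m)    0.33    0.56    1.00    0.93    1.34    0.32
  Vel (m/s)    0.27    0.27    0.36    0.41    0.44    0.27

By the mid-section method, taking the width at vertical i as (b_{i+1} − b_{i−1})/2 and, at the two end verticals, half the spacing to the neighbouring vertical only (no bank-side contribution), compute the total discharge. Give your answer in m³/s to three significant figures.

7.86 m³/s

w_1 = (4.5 − 2.1)/2 = 1.2 m; q_1 = 0.27 × 0.33 × 1.2 = 0.1069 m³/s
w_2 = (12.9 − 2.1)/2 = 5.4 m; q_2 = 0.27 × 0.56 × 5.4 = 0.8165 m³/s
w_3 = (14.8 − 4.5)/2 = 5.15 m; q_3 = 0.36 × 1.00 × 5.15 = 1.854 m³/s
w_4 = (17.7 − 12.9)/2 = 2.4 m; q_4 = 0.41 × 0.93 × 2.4 = 0.9151 m³/s
w_5 = (27.5 − 14.8)/2 = 6.35 m; q_5 = 0.44 × 1.34 × 6.35 = 3.744 m³/s
w_6 = (27.5 − 17.7)/2 = 4.9 m; q_6 = 0.27 × 0.32 × 4.9 = 0.4234 m³/s
Q = Σ qᵢ = 7.860 m³/s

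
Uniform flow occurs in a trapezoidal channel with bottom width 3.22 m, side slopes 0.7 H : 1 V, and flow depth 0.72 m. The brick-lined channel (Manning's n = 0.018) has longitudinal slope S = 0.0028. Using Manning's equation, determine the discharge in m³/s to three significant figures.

5.22 m³/s

A = (b + z·y)·y = (3.22 + 0.7×0.72)×0.72 = 2.681 m²
P = b + 2y√(1+z²) = 3.22 + 2×0.72×√(1+0.7²) = 4.978 m
R = A/P = 2.681/4.978 = 0.5387 m
Q = (1/n)·A·R^(2/3)·S^(1/2) = (1/0.018) × 2.681 × 0.5387^(2/3) × 0.0028^(1/2) = 5.218 m³/s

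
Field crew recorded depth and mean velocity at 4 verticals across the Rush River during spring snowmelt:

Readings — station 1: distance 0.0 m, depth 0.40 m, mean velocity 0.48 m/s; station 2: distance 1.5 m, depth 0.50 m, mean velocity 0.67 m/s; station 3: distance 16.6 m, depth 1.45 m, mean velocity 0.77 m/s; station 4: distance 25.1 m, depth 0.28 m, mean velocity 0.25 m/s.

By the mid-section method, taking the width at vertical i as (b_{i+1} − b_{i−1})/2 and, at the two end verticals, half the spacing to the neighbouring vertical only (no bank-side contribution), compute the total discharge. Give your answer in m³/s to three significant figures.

w_1 = (1.5 − 0.0)/2 = 0.75 m; q_1 = 0.48 × 0.40 × 0.75 = 0.1440 m³/s
w_2 = (16.6 − 0.0)/2 = 8.3 m; q_2 = 0.67 × 0.50 × 8.3 = 2.781 m³/s
w_3 = (25.1 − 1.5)/2 = 11.8 m; q_3 = 0.77 × 1.45 × 11.8 = 13.17 m³/s
w_4 = (25.1 − 16.6)/2 = 4.25 m; q_4 = 0.25 × 0.28 × 4.25 = 0.2975 m³/s
Q = Σ qᵢ = 16.40 m³/s

16.4 m³/s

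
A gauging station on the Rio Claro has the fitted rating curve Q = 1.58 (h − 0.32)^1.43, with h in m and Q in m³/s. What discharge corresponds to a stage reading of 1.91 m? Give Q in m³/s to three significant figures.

3.07 m³/s

Q = 1.58 × (1.91 − 0.32)^1.43 = 1.58 × 1.59^1.43 = 3.067 m³/s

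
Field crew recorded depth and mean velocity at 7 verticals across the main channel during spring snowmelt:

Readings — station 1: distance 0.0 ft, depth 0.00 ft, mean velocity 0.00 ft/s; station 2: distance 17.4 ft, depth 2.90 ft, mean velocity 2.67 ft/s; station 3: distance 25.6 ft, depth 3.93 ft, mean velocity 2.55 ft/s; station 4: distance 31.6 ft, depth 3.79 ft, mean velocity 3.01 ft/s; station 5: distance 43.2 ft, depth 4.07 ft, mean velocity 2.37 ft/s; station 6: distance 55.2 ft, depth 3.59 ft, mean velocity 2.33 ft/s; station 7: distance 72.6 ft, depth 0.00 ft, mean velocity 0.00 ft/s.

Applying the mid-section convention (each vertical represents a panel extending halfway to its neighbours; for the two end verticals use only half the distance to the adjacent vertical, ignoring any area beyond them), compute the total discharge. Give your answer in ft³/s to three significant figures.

w_2 = (25.6 − 0.0)/2 = 12.8 ft; q_2 = 2.67 × 2.90 × 12.8 = 99.11 ft³/s
w_3 = (31.6 − 17.4)/2 = 7.1 ft; q_3 = 2.55 × 3.93 × 7.1 = 71.15 ft³/s
w_4 = (43.2 − 25.6)/2 = 8.8 ft; q_4 = 3.01 × 3.79 × 8.8 = 100.4 ft³/s
w_5 = (55.2 − 31.6)/2 = 11.8 ft; q_5 = 2.37 × 4.07 × 11.8 = 113.8 ft³/s
w_6 = (72.6 − 43.2)/2 = 14.7 ft; q_6 = 2.33 × 3.59 × 14.7 = 123.0 ft³/s
Stations 1, 7 contribute zero (depth or velocity is 0).
Q = Σ qᵢ = 507.4 ft³/s

507 ft³/s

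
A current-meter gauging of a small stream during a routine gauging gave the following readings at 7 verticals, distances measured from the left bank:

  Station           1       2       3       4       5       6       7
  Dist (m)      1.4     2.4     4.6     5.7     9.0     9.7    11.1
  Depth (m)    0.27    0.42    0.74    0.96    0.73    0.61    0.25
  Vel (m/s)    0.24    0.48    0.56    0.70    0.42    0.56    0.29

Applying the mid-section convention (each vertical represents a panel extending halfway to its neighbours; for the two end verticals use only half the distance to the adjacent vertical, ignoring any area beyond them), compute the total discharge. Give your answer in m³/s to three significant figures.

w_1 = (2.4 − 1.4)/2 = 0.5 m; q_1 = 0.24 × 0.27 × 0.5 = 0.03240 m³/s
w_2 = (4.6 − 1.4)/2 = 1.6 m; q_2 = 0.48 × 0.42 × 1.6 = 0.3226 m³/s
w_3 = (5.7 − 2.4)/2 = 1.65 m; q_3 = 0.56 × 0.74 × 1.65 = 0.6838 m³/s
w_4 = (9.0 − 4.6)/2 = 2.2 m; q_4 = 0.70 × 0.96 × 2.2 = 1.478 m³/s
w_5 = (9.7 − 5.7)/2 = 2 m; q_5 = 0.42 × 0.73 × 2 = 0.6132 m³/s
w_6 = (11.1 − 9.0)/2 = 1.05 m; q_6 = 0.56 × 0.61 × 1.05 = 0.3587 m³/s
w_7 = (11.1 − 9.7)/2 = 0.7 m; q_7 = 0.29 × 0.25 × 0.7 = 0.05075 m³/s
Q = Σ qᵢ = 3.540 m³/s

3.54 m³/s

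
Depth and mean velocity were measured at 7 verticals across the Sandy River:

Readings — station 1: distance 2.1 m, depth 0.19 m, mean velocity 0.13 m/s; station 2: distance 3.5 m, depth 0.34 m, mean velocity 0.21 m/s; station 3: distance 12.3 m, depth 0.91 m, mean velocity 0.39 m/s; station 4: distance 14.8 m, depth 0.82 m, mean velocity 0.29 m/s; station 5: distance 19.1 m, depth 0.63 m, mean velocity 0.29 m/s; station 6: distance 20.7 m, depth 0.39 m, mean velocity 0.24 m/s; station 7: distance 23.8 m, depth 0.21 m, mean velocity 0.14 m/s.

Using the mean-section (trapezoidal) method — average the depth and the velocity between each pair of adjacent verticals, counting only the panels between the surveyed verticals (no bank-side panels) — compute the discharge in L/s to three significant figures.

Panel 1-2: Δb = 1.4 m, d̄ = (0.19+0.34)/2 = 0.265, v̄ = (0.13+0.21)/2 = 0.17 → q = 1.4×0.265×0.17 = 0.06307 m³/s
Panel 2-3: Δb = 8.8 m, d̄ = (0.34+0.91)/2 = 0.625, v̄ = (0.21+0.39)/2 = 0.3 → q = 8.8×0.625×0.3 = 1.650 m³/s
Panel 3-4: Δb = 2.5 m, d̄ = (0.91+0.82)/2 = 0.865, v̄ = (0.39+0.29)/2 = 0.34 → q = 2.5×0.865×0.34 = 0.7353 m³/s
Panel 4-5: Δb = 4.3 m, d̄ = (0.82+0.63)/2 = 0.725, v̄ = (0.29+0.29)/2 = 0.29 → q = 4.3×0.725×0.29 = 0.9041 m³/s
Panel 5-6: Δb = 1.6 m, d̄ = (0.63+0.39)/2 = 0.51, v̄ = (0.29+0.24)/2 = 0.265 → q = 1.6×0.51×0.265 = 0.2162 m³/s
Panel 6-7: Δb = 3.1 m, d̄ = (0.39+0.21)/2 = 0.3, v̄ = (0.24+0.14)/2 = 0.19 → q = 3.1×0.3×0.19 = 0.1767 m³/s
Q = Σ q = 3.745 m³/s
= 3.745 × 1000 = 3745 L/s

3750 L/s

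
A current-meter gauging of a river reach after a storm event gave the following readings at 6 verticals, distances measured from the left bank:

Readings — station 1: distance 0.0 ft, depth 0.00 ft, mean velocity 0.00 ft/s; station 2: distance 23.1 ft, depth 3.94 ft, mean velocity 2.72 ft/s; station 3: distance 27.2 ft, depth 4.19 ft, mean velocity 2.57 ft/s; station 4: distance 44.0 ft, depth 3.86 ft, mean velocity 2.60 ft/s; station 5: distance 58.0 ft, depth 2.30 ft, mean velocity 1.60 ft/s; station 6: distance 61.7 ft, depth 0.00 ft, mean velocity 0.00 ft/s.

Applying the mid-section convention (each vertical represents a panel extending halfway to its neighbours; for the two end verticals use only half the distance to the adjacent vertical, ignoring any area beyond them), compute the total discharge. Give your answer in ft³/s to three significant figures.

w_2 = (27.2 − 0.0)/2 = 13.6 ft; q_2 = 2.72 × 3.94 × 13.6 = 145.7 ft³/s
w_3 = (44.0 − 23.1)/2 = 10.45 ft; q_3 = 2.57 × 4.19 × 10.45 = 112.5 ft³/s
w_4 = (58.0 − 27.2)/2 = 15.4 ft; q_4 = 2.60 × 3.86 × 15.4 = 154.6 ft³/s
w_5 = (61.7 − 44.0)/2 = 8.85 ft; q_5 = 1.60 × 2.30 × 8.85 = 32.57 ft³/s
Stations 1, 6 contribute zero (depth or velocity is 0).
Q = Σ qᵢ = 445.4 ft³/s

445 ft³/s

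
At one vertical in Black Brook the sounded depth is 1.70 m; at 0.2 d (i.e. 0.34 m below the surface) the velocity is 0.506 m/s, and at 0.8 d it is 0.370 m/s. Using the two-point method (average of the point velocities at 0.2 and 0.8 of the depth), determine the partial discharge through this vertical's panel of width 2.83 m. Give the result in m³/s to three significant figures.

v̄ = (0.506 + 0.370) / 2 = 0.4380 m/s
q = v̄ × d × w = 0.4380 × 1.70 × 2.83 = 2.107 m³/s

2.11 m³/s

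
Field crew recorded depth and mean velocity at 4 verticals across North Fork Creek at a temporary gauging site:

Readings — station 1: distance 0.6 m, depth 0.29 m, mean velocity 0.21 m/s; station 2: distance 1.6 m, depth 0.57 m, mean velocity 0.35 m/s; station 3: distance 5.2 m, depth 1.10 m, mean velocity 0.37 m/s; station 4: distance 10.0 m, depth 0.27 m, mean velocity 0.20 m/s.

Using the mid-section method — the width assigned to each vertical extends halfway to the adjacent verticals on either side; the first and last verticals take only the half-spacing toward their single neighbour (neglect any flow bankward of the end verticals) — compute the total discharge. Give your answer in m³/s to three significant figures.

2.33 m³/s

w_1 = (1.6 − 0.6)/2 = 0.5 m; q_1 = 0.21 × 0.29 × 0.5 = 0.03045 m³/s
w_2 = (5.2 − 0.6)/2 = 2.3 m; q_2 = 0.35 × 0.57 × 2.3 = 0.4589 m³/s
w_3 = (10.0 − 1.6)/2 = 4.2 m; q_3 = 0.37 × 1.10 × 4.2 = 1.709 m³/s
w_4 = (10.0 − 5.2)/2 = 2.4 m; q_4 = 0.20 × 0.27 × 2.4 = 0.1296 m³/s
Q = Σ qᵢ = 2.328 m³/s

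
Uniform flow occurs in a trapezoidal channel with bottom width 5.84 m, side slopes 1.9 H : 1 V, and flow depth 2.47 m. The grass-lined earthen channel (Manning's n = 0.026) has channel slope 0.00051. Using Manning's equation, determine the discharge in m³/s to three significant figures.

A = (b + z·y)·y = (5.84 + 1.9×2.47)×2.47 = 26.02 m²
P = b + 2y√(1+z²) = 5.84 + 2×2.47×√(1+1.9²) = 16.45 m
R = A/P = 26.02/16.45 = 1.582 m
Q = (1/n)·A·R^(2/3)·S^(1/2) = (1/0.026) × 26.02 × 1.582^(2/3) × 0.00051^(1/2) = 30.68 m³/s

30.7 m³/s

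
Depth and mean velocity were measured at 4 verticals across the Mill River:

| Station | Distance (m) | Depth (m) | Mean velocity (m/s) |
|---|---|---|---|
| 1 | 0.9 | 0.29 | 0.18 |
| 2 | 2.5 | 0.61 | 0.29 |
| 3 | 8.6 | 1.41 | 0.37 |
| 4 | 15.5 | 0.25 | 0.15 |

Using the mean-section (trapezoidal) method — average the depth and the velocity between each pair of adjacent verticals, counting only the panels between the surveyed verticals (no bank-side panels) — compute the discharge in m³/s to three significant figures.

3.69 m³/s

Panel 1-2: Δb = 1.6 m, d̄ = (0.29+0.61)/2 = 0.45, v̄ = (0.18+0.29)/2 = 0.235 → q = 1.6×0.45×0.235 = 0.1692 m³/s
Panel 2-3: Δb = 6.1 m, d̄ = (0.61+1.41)/2 = 1.01, v̄ = (0.29+0.37)/2 = 0.33 → q = 6.1×1.01×0.33 = 2.033 m³/s
Panel 3-4: Δb = 6.9 m, d̄ = (1.41+0.25)/2 = 0.83, v̄ = (0.37+0.15)/2 = 0.26 → q = 6.9×0.83×0.26 = 1.489 m³/s
Q = Σ q = 3.691 m³/s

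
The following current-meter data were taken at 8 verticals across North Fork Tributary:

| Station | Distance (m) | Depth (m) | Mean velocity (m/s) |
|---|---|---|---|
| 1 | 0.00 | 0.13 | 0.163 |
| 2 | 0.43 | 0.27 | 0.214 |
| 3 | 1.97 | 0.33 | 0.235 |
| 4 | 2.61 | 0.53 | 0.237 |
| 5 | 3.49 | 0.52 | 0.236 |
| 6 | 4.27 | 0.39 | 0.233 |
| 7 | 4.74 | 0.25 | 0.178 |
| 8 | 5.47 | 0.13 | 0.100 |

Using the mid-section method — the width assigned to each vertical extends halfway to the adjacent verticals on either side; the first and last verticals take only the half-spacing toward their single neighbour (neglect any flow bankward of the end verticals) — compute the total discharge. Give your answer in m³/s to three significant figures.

w_1 = (0.43 − 0.00)/2 = 0.215 m; q_1 = 0.163 × 0.13 × 0.215 = 0.004556 m³/s
w_2 = (1.97 − 0.00)/2 = 0.985 m; q_2 = 0.214 × 0.27 × 0.985 = 0.05691 m³/s
w_3 = (2.61 − 0.43)/2 = 1.09 m; q_3 = 0.235 × 0.33 × 1.09 = 0.08453 m³/s
w_4 = (3.49 − 1.97)/2 = 0.76 m; q_4 = 0.237 × 0.53 × 0.76 = 0.09546 m³/s
w_5 = (4.27 − 2.61)/2 = 0.83 m; q_5 = 0.236 × 0.52 × 0.83 = 0.1019 m³/s
w_6 = (4.74 − 3.49)/2 = 0.625 m; q_6 = 0.233 × 0.39 × 0.625 = 0.05679 m³/s
w_7 = (5.47 − 4.27)/2 = 0.6 m; q_7 = 0.178 × 0.25 × 0.6 = 0.02670 m³/s
w_8 = (5.47 − 4.74)/2 = 0.365 m; q_8 = 0.100 × 0.13 × 0.365 = 0.004745 m³/s
Q = Σ qᵢ = 0.4316 m³/s

0.432 m³/s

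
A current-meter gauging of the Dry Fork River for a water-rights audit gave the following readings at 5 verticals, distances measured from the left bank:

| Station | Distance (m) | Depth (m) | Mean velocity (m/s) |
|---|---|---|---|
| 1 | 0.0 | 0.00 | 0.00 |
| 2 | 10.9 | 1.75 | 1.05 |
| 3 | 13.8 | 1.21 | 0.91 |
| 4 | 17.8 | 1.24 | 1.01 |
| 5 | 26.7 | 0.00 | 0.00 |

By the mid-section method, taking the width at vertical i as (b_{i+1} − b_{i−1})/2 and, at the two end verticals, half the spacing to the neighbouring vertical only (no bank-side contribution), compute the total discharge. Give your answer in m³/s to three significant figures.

w_2 = (13.8 − 0.0)/2 = 6.9 m; q_2 = 1.05 × 1.75 × 6.9 = 12.68 m³/s
w_3 = (17.8 − 10.9)/2 = 3.45 m; q_3 = 0.91 × 1.21 × 3.45 = 3.799 m³/s
w_4 = (26.7 − 13.8)/2 = 6.45 m; q_4 = 1.01 × 1.24 × 6.45 = 8.078 m³/s
Stations 1, 5 contribute zero (depth or velocity is 0).
Q = Σ qᵢ = 24.56 m³/s

24.6 m³/s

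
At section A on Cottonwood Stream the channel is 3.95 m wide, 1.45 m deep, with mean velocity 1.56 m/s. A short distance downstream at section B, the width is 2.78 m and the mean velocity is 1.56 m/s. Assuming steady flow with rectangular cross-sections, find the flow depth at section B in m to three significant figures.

Q = A₁V₁ = (3.95×1.45) × 1.56 = 8.935 m³/s
d₂ = Q/(b₂ V₂) = 8.935/(2.78×1.56) = 2.060 m

2.06 m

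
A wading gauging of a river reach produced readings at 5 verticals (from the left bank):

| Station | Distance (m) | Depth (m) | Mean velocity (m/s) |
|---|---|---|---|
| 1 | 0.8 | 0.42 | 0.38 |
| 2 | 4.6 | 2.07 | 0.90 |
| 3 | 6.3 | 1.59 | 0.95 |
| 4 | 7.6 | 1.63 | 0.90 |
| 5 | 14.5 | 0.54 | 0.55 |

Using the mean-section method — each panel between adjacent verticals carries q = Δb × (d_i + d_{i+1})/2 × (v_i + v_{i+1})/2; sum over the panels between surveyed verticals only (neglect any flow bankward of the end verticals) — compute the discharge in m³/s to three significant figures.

13.3 m³/s

Panel 1-2: Δb = 3.8 m, d̄ = (0.42+2.07)/2 = 1.245, v̄ = (0.38+0.90)/2 = 0.64 → q = 3.8×1.245×0.64 = 3.028 m³/s
Panel 2-3: Δb = 1.7 m, d̄ = (2.07+1.59)/2 = 1.83, v̄ = (0.90+0.95)/2 = 0.925 → q = 1.7×1.83×0.925 = 2.878 m³/s
Panel 3-4: Δb = 1.3 m, d̄ = (1.59+1.63)/2 = 1.61, v̄ = (0.95+0.90)/2 = 0.925 → q = 1.3×1.61×0.925 = 1.936 m³/s
Panel 4-5: Δb = 6.9 m, d̄ = (1.63+0.54)/2 = 1.085, v̄ = (0.90+0.55)/2 = 0.725 → q = 6.9×1.085×0.725 = 5.428 m³/s
Q = Σ q = 13.27 m³/s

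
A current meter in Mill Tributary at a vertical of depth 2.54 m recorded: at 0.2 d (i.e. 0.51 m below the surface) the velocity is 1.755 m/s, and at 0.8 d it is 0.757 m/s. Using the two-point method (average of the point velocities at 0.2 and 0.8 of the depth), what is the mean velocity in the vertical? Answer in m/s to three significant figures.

v̄ = (1.755 + 0.757) / 2 = 1.256 m/s

1.26 m/s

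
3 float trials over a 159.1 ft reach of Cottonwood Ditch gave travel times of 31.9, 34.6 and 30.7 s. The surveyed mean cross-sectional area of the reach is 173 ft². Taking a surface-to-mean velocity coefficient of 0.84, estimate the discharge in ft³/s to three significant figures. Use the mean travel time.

t̄ = (31.9 + 34.6 + 30.7) / 3 = 32.4 s
v_surface = L / t̄ = 159.1 / 32.4 = 4.910 ft/s
v_mean = 0.84 × 4.910 = 4.125 ft/s
Q = A × v_mean = 173 × 4.125 = 713.6 ft³/s

714 ft³/s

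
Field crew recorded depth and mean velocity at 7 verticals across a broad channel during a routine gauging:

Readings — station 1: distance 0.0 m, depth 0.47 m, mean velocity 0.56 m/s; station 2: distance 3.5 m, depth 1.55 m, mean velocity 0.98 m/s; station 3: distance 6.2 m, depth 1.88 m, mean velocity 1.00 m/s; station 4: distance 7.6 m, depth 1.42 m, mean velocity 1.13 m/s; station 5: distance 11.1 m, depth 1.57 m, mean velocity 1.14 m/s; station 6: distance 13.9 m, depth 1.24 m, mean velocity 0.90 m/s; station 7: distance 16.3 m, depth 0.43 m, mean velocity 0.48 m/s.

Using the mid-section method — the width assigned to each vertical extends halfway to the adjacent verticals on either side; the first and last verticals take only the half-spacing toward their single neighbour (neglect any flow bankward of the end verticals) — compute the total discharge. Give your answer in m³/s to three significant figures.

w_1 = (3.5 − 0.0)/2 = 1.75 m; q_1 = 0.56 × 0.47 × 1.75 = 0.4606 m³/s
w_2 = (6.2 − 0.0)/2 = 3.1 m; q_2 = 0.98 × 1.55 × 3.1 = 4.709 m³/s
w_3 = (7.6 − 3.5)/2 = 2.05 m; q_3 = 1.00 × 1.88 × 2.05 = 3.854 m³/s
w_4 = (11.1 − 6.2)/2 = 2.45 m; q_4 = 1.13 × 1.42 × 2.45 = 3.931 m³/s
w_5 = (13.9 − 7.6)/2 = 3.15 m; q_5 = 1.14 × 1.57 × 3.15 = 5.638 m³/s
w_6 = (16.3 − 11.1)/2 = 2.6 m; q_6 = 0.90 × 1.24 × 2.6 = 2.902 m³/s
w_7 = (16.3 − 13.9)/2 = 1.2 m; q_7 = 0.48 × 0.43 × 1.2 = 0.2477 m³/s
Q = Σ qᵢ = 21.74 m³/s

21.7 m³/s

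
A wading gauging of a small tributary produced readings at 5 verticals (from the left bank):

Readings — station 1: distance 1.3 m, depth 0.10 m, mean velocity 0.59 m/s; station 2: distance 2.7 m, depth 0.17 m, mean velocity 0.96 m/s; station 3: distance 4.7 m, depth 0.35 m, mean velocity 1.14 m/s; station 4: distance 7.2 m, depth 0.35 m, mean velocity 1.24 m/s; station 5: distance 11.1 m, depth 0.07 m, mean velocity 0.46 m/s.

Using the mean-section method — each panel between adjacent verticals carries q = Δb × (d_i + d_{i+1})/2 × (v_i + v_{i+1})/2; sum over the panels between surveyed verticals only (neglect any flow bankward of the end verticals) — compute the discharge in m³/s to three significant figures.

2.43 m³/s

Panel 1-2: Δb = 1.4 m, d̄ = (0.10+0.17)/2 = 0.135, v̄ = (0.59+0.96)/2 = 0.775 → q = 1.4×0.135×0.775 = 0.1465 m³/s
Panel 2-3: Δb = 2 m, d̄ = (0.17+0.35)/2 = 0.26, v̄ = (0.96+1.14)/2 = 1.05 → q = 2×0.26×1.05 = 0.5460 m³/s
Panel 3-4: Δb = 2.5 m, d̄ = (0.35+0.35)/2 = 0.35, v̄ = (1.14+1.24)/2 = 1.19 → q = 2.5×0.35×1.19 = 1.041 m³/s
Panel 4-5: Δb = 3.9 m, d̄ = (0.35+0.07)/2 = 0.21, v̄ = (1.24+0.46)/2 = 0.85 → q = 3.9×0.21×0.85 = 0.6962 m³/s
Q = Σ q = 2.430 m³/s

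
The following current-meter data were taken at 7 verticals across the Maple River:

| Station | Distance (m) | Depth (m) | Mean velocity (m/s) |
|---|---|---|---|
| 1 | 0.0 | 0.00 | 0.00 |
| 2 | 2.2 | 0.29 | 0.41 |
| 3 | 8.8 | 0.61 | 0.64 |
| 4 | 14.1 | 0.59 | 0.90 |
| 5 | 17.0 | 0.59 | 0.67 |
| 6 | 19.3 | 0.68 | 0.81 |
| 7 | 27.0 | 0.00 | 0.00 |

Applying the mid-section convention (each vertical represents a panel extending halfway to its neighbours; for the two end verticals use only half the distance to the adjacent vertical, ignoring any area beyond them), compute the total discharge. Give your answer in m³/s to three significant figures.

8.80 m³/s

w_2 = (8.8 − 0.0)/2 = 4.4 m; q_2 = 0.41 × 0.29 × 4.4 = 0.5232 m³/s
w_3 = (14.1 − 2.2)/2 = 5.95 m; q_3 = 0.64 × 0.61 × 5.95 = 2.323 m³/s
w_4 = (17.0 − 8.8)/2 = 4.1 m; q_4 = 0.90 × 0.59 × 4.1 = 2.177 m³/s
w_5 = (19.3 − 14.1)/2 = 2.6 m; q_5 = 0.67 × 0.59 × 2.6 = 1.028 m³/s
w_6 = (27.0 − 17.0)/2 = 5 m; q_6 = 0.81 × 0.68 × 5 = 2.754 m³/s
Stations 1, 7 contribute zero (depth or velocity is 0).
Q = Σ qᵢ = 8.805 m³/s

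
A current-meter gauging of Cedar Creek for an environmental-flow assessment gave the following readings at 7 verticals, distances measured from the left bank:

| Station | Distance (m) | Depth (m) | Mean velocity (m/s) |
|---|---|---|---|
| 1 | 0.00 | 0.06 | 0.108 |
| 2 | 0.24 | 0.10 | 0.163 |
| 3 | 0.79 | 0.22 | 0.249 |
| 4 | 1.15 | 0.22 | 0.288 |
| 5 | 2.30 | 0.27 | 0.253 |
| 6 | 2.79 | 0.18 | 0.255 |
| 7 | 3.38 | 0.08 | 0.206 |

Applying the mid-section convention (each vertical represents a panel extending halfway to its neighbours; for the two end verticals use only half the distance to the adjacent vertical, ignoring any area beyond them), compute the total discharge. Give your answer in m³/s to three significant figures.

w_1 = (0.24 − 0.00)/2 = 0.12 m; q_1 = 0.108 × 0.06 × 0.12 = 0.0007776 m³/s
w_2 = (0.79 − 0.00)/2 = 0.395 m; q_2 = 0.163 × 0.10 × 0.395 = 0.006439 m³/s
w_3 = (1.15 − 0.24)/2 = 0.455 m; q_3 = 0.249 × 0.22 × 0.455 = 0.02492 m³/s
w_4 = (2.30 − 0.79)/2 = 0.755 m; q_4 = 0.288 × 0.22 × 0.755 = 0.04784 m³/s
w_5 = (2.79 − 1.15)/2 = 0.82 m; q_5 = 0.253 × 0.27 × 0.82 = 0.05601 m³/s
w_6 = (3.38 − 2.30)/2 = 0.54 m; q_6 = 0.255 × 0.18 × 0.54 = 0.02479 m³/s
w_7 = (3.38 − 2.79)/2 = 0.295 m; q_7 = 0.206 × 0.08 × 0.295 = 0.004862 m³/s
Q = Σ qᵢ = 0.1656 m³/s

0.166 m³/s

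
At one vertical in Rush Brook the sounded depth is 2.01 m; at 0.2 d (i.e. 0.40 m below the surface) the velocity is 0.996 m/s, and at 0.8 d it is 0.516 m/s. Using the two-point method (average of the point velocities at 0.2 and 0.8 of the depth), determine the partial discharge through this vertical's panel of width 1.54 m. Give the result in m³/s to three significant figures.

2.34 m³/s

v̄ = (0.996 + 0.516) / 2 = 0.7560 m/s
q = v̄ × d × w = 0.7560 × 2.01 × 1.54 = 2.340 m³/s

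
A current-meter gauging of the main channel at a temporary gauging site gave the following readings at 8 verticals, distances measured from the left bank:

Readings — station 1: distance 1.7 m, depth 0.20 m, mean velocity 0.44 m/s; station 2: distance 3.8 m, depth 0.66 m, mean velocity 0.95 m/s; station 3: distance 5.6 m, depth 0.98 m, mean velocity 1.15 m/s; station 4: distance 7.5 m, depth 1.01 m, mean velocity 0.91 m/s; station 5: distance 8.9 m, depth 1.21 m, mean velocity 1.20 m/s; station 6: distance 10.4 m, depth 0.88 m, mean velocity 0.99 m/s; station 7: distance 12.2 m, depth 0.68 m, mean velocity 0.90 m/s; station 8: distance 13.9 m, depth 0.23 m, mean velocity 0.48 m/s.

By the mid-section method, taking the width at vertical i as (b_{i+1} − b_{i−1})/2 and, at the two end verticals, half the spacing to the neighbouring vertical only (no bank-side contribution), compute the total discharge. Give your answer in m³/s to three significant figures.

w_1 = (3.8 − 1.7)/2 = 1.05 m; q_1 = 0.44 × 0.20 × 1.05 = 0.09240 m³/s
w_2 = (5.6 − 1.7)/2 = 1.95 m; q_2 = 0.95 × 0.66 × 1.95 = 1.223 m³/s
w_3 = (7.5 − 3.8)/2 = 1.85 m; q_3 = 1.15 × 0.98 × 1.85 = 2.085 m³/s
w_4 = (8.9 − 5.6)/2 = 1.65 m; q_4 = 0.91 × 1.01 × 1.65 = 1.517 m³/s
w_5 = (10.4 − 7.5)/2 = 1.45 m; q_5 = 1.20 × 1.21 × 1.45 = 2.105 m³/s
w_6 = (12.2 − 8.9)/2 = 1.65 m; q_6 = 0.99 × 0.88 × 1.65 = 1.437 m³/s
w_7 = (13.9 − 10.4)/2 = 1.75 m; q_7 = 0.90 × 0.68 × 1.75 = 1.071 m³/s
w_8 = (13.9 − 12.2)/2 = 0.85 m; q_8 = 0.48 × 0.23 × 0.85 = 0.09384 m³/s
Q = Σ qᵢ = 9.624 m³/s

9.62 m³/s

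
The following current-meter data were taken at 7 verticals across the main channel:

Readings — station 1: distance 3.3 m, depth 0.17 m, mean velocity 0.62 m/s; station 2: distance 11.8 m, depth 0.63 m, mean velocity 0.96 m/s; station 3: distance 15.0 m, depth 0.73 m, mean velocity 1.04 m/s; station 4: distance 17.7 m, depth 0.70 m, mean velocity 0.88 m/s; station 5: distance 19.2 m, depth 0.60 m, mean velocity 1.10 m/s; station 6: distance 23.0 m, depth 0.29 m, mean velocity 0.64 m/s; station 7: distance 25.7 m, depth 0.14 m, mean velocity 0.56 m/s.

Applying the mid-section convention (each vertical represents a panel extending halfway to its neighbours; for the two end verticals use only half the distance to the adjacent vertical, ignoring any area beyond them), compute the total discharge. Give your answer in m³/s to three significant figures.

9.98 m³/s

w_1 = (11.8 − 3.3)/2 = 4.25 m; q_1 = 0.62 × 0.17 × 4.25 = 0.4480 m³/s
w_2 = (15.0 − 3.3)/2 = 5.85 m; q_2 = 0.96 × 0.63 × 5.85 = 3.538 m³/s
w_3 = (17.7 − 11.8)/2 = 2.95 m; q_3 = 1.04 × 0.73 × 2.95 = 2.240 m³/s
w_4 = (19.2 − 15.0)/2 = 2.1 m; q_4 = 0.88 × 0.70 × 2.1 = 1.294 m³/s
w_5 = (23.0 − 17.7)/2 = 2.65 m; q_5 = 1.10 × 0.60 × 2.65 = 1.749 m³/s
w_6 = (25.7 − 19.2)/2 = 3.25 m; q_6 = 0.64 × 0.29 × 3.25 = 0.6032 m³/s
w_7 = (25.7 − 23.0)/2 = 1.35 m; q_7 = 0.56 × 0.14 × 1.35 = 0.1058 m³/s
Q = Σ qᵢ = 9.977 m³/s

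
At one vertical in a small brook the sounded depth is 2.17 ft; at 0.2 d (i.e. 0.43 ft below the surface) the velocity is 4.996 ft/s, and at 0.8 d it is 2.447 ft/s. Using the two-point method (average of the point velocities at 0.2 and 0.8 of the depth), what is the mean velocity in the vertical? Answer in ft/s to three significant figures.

v̄ = (4.996 + 2.447) / 2 = 3.722 ft/s

3.72 ft/s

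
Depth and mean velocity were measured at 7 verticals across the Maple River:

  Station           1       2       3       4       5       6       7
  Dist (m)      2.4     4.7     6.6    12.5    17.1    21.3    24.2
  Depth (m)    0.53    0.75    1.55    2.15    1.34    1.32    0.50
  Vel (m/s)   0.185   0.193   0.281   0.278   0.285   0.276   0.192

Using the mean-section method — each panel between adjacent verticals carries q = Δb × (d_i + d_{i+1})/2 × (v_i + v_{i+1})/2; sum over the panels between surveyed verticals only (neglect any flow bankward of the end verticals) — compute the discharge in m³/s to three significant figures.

8.29 m³/s

Panel 1-2: Δb = 2.3 m, d̄ = (0.53+0.75)/2 = 0.64, v̄ = (0.185+0.193)/2 = 0.189 → q = 2.3×0.64×0.189 = 0.2782 m³/s
Panel 2-3: Δb = 1.9 m, d̄ = (0.75+1.55)/2 = 1.15, v̄ = (0.193+0.281)/2 = 0.237 → q = 1.9×1.15×0.237 = 0.5178 m³/s
Panel 3-4: Δb = 5.9 m, d̄ = (1.55+2.15)/2 = 1.85, v̄ = (0.281+0.278)/2 = 0.2795 → q = 5.9×1.85×0.2795 = 3.051 m³/s
Panel 4-5: Δb = 4.6 m, d̄ = (2.15+1.34)/2 = 1.745, v̄ = (0.278+0.285)/2 = 0.2815 → q = 4.6×1.745×0.2815 = 2.260 m³/s
Panel 5-6: Δb = 4.2 m, d̄ = (1.34+1.32)/2 = 1.33, v̄ = (0.285+0.276)/2 = 0.2805 → q = 4.2×1.33×0.2805 = 1.567 m³/s
Panel 6-7: Δb = 2.9 m, d̄ = (1.32+0.50)/2 = 0.91, v̄ = (0.276+0.192)/2 = 0.234 → q = 2.9×0.91×0.234 = 0.6175 m³/s
Q = Σ q = 8.291 m³/s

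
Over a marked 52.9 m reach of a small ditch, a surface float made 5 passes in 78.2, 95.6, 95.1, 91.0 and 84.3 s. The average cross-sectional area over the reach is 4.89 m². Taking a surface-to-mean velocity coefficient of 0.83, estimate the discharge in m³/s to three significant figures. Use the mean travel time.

t̄ = (78.2 + 95.6 + 95.1 + 91.0 + 84.3) / 5 = 88.84 s
v_surface = L / t̄ = 52.9 / 88.84 = 0.5955 m/s
v_mean = 0.83 × 0.5955 = 0.4942 m/s
Q = A × v_mean = 4.89 × 0.4942 = 2.417 m³/s

2.42 m³/s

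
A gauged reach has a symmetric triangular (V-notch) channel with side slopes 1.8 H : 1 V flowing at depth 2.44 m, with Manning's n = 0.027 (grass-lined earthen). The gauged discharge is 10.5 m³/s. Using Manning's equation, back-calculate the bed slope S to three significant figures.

0.000642

A = z·y² = 1.8×2.44² = 10.72 m²
P = 2y√(1+z²) = 2×2.44×√(1+1.8²) = 10.05 m
R = A/P = 10.72/10.05 = 1.066 m
S = (Q·n / (1·A·R^(2/3)))² = (10.5×0.027 / (1×10.72×1.044))² = 0.0006423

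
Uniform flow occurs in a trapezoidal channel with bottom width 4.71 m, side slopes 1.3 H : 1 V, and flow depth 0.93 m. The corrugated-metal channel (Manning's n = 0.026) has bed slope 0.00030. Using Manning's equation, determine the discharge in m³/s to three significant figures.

A = (b + z·y)·y = (4.71 + 1.3×0.93)×0.93 = 5.505 m²
P = b + 2y√(1+z²) = 4.71 + 2×0.93×√(1+1.3²) = 7.761 m
R = A/P = 5.505/7.761 = 0.7093 m
Q = (1/n)·A·R^(2/3)·S^(1/2) = (1/0.026) × 5.505 × 0.7093^(2/3) × 0.00030^(1/2) = 2.917 m³/s

2.92 m³/s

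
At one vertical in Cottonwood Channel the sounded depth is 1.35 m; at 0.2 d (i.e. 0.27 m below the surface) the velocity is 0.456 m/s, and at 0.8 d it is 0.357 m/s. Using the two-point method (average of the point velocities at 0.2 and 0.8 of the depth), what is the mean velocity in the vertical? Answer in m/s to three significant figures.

0.407 m/s

v̄ = (0.456 + 0.357) / 2 = 0.4065 m/s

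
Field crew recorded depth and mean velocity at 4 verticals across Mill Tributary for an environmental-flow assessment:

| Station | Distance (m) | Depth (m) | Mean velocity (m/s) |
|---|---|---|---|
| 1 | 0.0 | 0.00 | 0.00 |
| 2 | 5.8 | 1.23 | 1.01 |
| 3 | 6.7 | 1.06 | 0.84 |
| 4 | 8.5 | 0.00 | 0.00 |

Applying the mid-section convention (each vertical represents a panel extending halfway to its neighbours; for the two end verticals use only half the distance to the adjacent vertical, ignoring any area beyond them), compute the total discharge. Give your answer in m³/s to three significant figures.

5.36 m³/s

w_2 = (6.7 − 0.0)/2 = 3.35 m; q_2 = 1.01 × 1.23 × 3.35 = 4.162 m³/s
w_3 = (8.5 − 5.8)/2 = 1.35 m; q_3 = 0.84 × 1.06 × 1.35 = 1.202 m³/s
Stations 1, 4 contribute zero (depth or velocity is 0).
Q = Σ qᵢ = 5.364 m³/s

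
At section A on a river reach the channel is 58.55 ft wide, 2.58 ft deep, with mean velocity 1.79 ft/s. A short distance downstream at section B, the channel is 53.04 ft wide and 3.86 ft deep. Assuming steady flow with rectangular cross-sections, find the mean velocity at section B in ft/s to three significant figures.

1.32 ft/s

Q = A₁V₁ = (58.55×2.58) × 1.79 = 270.4 ft³/s
A₂ = 53.04 × 3.86 = 204.7 ft²
V₂ = Q/A₂ = 270.4/204.7 = 1.321 ft/s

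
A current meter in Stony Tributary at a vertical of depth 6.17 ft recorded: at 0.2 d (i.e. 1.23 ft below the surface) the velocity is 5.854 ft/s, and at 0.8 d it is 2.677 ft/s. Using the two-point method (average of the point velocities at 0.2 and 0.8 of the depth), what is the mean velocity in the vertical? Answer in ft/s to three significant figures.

v̄ = (5.854 + 2.677) / 2 = 4.266 ft/s

4.27 ft/s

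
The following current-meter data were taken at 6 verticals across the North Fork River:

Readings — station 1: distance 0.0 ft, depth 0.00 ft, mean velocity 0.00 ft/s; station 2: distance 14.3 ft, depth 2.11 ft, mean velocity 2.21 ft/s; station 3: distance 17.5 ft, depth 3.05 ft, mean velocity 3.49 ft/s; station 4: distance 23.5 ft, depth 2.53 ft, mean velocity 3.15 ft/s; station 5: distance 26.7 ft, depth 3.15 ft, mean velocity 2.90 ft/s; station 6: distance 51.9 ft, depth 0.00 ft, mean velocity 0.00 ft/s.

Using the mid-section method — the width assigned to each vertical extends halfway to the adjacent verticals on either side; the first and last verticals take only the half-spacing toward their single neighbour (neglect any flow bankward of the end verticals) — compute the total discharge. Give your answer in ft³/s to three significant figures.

256 ft³/s

w_2 = (17.5 − 0.0)/2 = 8.75 ft; q_2 = 2.21 × 2.11 × 8.75 = 40.80 ft³/s
w_3 = (23.5 − 14.3)/2 = 4.6 ft; q_3 = 3.49 × 3.05 × 4.6 = 48.96 ft³/s
w_4 = (26.7 − 17.5)/2 = 4.6 ft; q_4 = 3.15 × 2.53 × 4.6 = 36.66 ft³/s
w_5 = (51.9 − 23.5)/2 = 14.2 ft; q_5 = 2.90 × 3.15 × 14.2 = 129.7 ft³/s
Stations 1, 6 contribute zero (depth or velocity is 0).
Q = Σ qᵢ = 256.1 ft³/s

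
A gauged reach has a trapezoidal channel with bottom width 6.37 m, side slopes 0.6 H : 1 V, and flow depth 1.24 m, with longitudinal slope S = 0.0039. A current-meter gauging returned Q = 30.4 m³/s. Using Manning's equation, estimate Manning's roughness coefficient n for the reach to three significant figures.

0.0175

A = (b + z·y)·y = (6.37 + 0.6×1.24)×1.24 = 8.821 m²
P = b + 2y√(1+z²) = 6.37 + 2×1.24×√(1+0.6²) = 9.262 m
R = A/P = 8.821/9.262 = 0.9524 m
n = (1/Q)·A·R^(2/3)·S^(1/2) = (1/30.4) × 8.821 × 0.9680 × 0.06245 = 0.01754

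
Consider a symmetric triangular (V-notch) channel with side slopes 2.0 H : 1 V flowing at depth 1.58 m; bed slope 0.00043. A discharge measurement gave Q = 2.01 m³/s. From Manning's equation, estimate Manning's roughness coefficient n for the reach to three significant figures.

A = z·y² = 2.0×1.58² = 4.993 m²
P = 2y√(1+z²) = 2×1.58×√(1+2.0²) = 7.066 m
R = A/P = 4.993/7.066 = 0.7066 m
n = (1/Q)·A·R^(2/3)·S^(1/2) = (1/2.01) × 4.993 × 0.7933 × 0.02074 = 0.04086

0.0409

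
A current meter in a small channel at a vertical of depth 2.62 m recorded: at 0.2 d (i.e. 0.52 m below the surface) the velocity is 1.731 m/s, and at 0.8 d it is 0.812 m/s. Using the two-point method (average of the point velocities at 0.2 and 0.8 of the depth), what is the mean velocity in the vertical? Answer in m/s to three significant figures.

v̄ = (1.731 + 0.812) / 2 = 1.272 m/s

1.27 m/s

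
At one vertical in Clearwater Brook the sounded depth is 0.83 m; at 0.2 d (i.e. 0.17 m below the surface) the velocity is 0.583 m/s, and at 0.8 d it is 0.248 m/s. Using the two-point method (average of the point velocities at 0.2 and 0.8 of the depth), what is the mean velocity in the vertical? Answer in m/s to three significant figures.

0.416 m/s

v̄ = (0.583 + 0.248) / 2 = 0.4155 m/s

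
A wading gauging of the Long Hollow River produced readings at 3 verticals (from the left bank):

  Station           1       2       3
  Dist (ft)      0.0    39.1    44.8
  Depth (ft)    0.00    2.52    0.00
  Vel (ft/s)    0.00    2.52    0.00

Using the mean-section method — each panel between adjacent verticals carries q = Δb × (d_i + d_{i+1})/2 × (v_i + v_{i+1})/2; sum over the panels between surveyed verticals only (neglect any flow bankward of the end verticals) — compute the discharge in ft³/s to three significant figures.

Panel 1-2: Δb = 39.1 ft, d̄ = (0.00+2.52)/2 = 1.26, v̄ = (0.00+2.52)/2 = 1.26 → q = 39.1×1.26×1.26 = 62.08 ft³/s
Panel 2-3: Δb = 5.7 ft, d̄ = (2.52+0.00)/2 = 1.26, v̄ = (2.52+0.00)/2 = 1.26 → q = 5.7×1.26×1.26 = 9.049 ft³/s
Q = Σ q = 71.12 ft³/s

71.1 ft³/s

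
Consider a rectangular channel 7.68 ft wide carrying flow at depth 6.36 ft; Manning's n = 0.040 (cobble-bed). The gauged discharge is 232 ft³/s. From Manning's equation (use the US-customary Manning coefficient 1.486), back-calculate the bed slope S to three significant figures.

0.00510

A = b·y = 7.68 × 6.36 = 48.84 ft²
P = b + 2y = 7.68 + 2×6.36 = 20.40 ft
R = A/P = 48.84/20.40 = 2.394 ft
S = (Q·n / (1.486·A·R^(2/3)))² = (232×0.040 / (1.486×48.84×1.790))² = 0.005103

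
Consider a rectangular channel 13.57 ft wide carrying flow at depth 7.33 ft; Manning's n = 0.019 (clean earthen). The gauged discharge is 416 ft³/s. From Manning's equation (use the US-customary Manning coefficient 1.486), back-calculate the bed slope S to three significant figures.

A = b·y = 13.57 × 7.33 = 99.47 ft²
P = b + 2y = 13.57 + 2×7.33 = 28.23 ft
R = A/P = 99.47/28.23 = 3.523 ft
S = (Q·n / (1.486·A·R^(2/3)))² = (416×0.019 / (1.486×99.47×2.316))² = 0.0005333

0.000533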